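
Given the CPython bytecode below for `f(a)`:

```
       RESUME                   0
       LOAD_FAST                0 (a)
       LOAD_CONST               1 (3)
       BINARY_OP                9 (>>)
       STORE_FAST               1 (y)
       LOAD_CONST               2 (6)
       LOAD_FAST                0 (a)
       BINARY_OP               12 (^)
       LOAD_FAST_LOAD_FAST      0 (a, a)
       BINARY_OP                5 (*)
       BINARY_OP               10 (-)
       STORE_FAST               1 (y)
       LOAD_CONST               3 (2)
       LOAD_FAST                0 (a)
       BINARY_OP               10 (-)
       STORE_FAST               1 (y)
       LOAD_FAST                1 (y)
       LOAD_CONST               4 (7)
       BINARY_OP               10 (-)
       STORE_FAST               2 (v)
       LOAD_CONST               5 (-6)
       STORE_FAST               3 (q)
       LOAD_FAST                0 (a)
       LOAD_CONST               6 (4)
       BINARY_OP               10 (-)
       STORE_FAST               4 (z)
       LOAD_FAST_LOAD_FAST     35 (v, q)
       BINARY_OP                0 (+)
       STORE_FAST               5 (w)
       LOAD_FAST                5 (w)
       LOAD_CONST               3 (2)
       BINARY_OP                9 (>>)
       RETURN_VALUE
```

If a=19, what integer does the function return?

LOAD_FAST a → push 19. Stack: [19]
LOAD_CONST → push 3. Stack: [19, 3]
BINARY_OP >> → 19 >> 3 = 2. Stack: [2]
STORE_FAST y → y=2. Stack: []
LOAD_CONST → push 6. Stack: [6]
LOAD_FAST a → push 19. Stack: [6, 19]
BINARY_OP ^ → 6 ^ 19 = 21. Stack: [21]
LOAD_FAST_LOAD_FAST a,a → push 19,19. Stack: [21, 19, 19]
BINARY_OP * → 19 * 19 = 361. Stack: [21, 361]
BINARY_OP - → 21 - 361 = -340. Stack: [-340]
STORE_FAST y → y=-340. Stack: []
LOAD_CONST → push 2. Stack: [2]
LOAD_FAST a → push 19. Stack: [2, 19]
BINARY_OP - → 2 - 19 = -17. Stack: [-17]
STORE_FAST y → y=-17. Stack: []
LOAD_FAST y → push -17. Stack: [-17]
LOAD_CONST → push 7. Stack: [-17, 7]
BINARY_OP - → -17 - 7 = -24. Stack: [-24]
STORE_FAST v → v=-24. Stack: []
LOAD_CONST → push -6. Stack: [-6]
STORE_FAST q → q=-6. Stack: []
LOAD_FAST a → push 19. Stack: [19]
LOAD_CONST → push 4. Stack: [19, 4]
BINARY_OP - → 19 - 4 = 15. Stack: [15]
STORE_FAST z → z=15. Stack: []
LOAD_FAST_LOAD_FAST v,q → push -24,-6. Stack: [-24, -6]
BINARY_OP + → -24 + -6 = -30. Stack: [-30]
STORE_FAST w → w=-30. Stack: []
LOAD_FAST w → push -30. Stack: [-30]
LOAD_CONST → push 2. Stack: [-30, 2]
BINARY_OP >> → -30 >> 2 = -8. Stack: [-8]
RETURN_VALUE → return -8.

-8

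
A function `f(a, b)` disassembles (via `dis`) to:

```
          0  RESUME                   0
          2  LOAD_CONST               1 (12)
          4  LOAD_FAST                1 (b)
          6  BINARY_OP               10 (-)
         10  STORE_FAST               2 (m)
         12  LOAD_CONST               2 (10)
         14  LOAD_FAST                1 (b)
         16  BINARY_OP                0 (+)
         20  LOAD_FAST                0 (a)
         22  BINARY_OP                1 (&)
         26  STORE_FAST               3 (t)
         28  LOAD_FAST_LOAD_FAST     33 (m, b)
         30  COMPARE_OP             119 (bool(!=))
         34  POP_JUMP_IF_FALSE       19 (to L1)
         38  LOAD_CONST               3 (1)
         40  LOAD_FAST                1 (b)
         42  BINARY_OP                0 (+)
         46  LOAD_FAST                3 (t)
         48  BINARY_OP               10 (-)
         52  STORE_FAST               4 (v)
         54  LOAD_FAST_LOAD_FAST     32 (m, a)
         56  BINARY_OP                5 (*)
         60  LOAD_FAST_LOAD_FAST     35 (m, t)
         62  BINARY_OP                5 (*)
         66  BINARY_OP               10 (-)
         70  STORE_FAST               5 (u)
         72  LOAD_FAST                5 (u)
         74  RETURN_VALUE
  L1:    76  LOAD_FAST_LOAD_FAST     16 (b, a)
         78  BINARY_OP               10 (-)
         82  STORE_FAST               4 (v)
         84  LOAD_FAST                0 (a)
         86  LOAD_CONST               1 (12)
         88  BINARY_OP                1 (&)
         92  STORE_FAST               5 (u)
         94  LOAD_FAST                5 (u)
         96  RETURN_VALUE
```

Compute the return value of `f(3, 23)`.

-22

LOAD_CONST → push 12. Stack: [12]
LOAD_FAST b → push 23. Stack: [12, 23]
BINARY_OP - → 12 - 23 = -11. Stack: [-11]
STORE_FAST m → m=-11. Stack: []
LOAD_CONST → push 10. Stack: [10]
LOAD_FAST b → push 23. Stack: [10, 23]
BINARY_OP + → 10 + 23 = 33. Stack: [33]
LOAD_FAST a → push 3. Stack: [33, 3]
BINARY_OP & → 33 & 3 = 1. Stack: [1]
STORE_FAST t → t=1. Stack: []
LOAD_FAST_LOAD_FAST m,b → push -11,23. Stack: [-11, 23]
COMPARE_OP bool(!=) → -11 vs 23 = True. Stack: [True]
POP_JUMP_IF_FALSE → pop True; no jump. Stack: []
LOAD_CONST → push 1. Stack: [1]
LOAD_FAST b → push 23. Stack: [1, 23]
BINARY_OP + → 1 + 23 = 24. Stack: [24]
LOAD_FAST t → push 1. Stack: [24, 1]
BINARY_OP - → 24 - 1 = 23. Stack: [23]
STORE_FAST v → v=23. Stack: []
LOAD_FAST_LOAD_FAST m,a → push -11,3. Stack: [-11, 3]
BINARY_OP * → -11 * 3 = -33. Stack: [-33]
LOAD_FAST_LOAD_FAST m,t → push -11,1. Stack: [-33, -11, 1]
BINARY_OP * → -11 * 1 = -11. Stack: [-33, -11]
BINARY_OP - → -33 - -11 = -22. Stack: [-22]
STORE_FAST u → u=-22. Stack: []
LOAD_FAST u → push -22. Stack: [-22]
RETURN_VALUE → return -22.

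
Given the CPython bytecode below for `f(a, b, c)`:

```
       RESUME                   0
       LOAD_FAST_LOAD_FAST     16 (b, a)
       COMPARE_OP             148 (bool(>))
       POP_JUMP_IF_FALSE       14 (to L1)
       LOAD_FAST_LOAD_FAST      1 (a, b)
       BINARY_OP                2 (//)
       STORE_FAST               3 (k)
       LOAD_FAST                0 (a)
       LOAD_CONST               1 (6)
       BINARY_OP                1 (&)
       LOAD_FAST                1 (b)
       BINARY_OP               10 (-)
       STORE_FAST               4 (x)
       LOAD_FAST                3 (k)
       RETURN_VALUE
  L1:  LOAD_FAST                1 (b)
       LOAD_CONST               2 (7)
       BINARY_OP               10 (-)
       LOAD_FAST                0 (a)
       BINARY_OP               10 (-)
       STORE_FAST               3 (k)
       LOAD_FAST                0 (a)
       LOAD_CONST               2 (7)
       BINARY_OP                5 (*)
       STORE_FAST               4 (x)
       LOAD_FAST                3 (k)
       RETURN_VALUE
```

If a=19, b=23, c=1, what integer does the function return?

LOAD_FAST_LOAD_FAST b,a → push 23,19. Stack: [23, 19]
COMPARE_OP bool(>) → 23 vs 19 = True. Stack: [True]
POP_JUMP_IF_FALSE → pop True; no jump. Stack: []
LOAD_FAST_LOAD_FAST a,b → push 19,23. Stack: [19, 23]
BINARY_OP // → 19 // 23 = 0. Stack: [0]
STORE_FAST k → k=0. Stack: []
LOAD_FAST a → push 19. Stack: [19]
LOAD_CONST → push 6. Stack: [19, 6]
BINARY_OP & → 19 & 6 = 2. Stack: [2]
LOAD_FAST b → push 23. Stack: [2, 23]
BINARY_OP - → 2 - 23 = -21. Stack: [-21]
STORE_FAST x → x=-21. Stack: []
LOAD_FAST k → push 0. Stack: [0]
RETURN_VALUE → return 0.

0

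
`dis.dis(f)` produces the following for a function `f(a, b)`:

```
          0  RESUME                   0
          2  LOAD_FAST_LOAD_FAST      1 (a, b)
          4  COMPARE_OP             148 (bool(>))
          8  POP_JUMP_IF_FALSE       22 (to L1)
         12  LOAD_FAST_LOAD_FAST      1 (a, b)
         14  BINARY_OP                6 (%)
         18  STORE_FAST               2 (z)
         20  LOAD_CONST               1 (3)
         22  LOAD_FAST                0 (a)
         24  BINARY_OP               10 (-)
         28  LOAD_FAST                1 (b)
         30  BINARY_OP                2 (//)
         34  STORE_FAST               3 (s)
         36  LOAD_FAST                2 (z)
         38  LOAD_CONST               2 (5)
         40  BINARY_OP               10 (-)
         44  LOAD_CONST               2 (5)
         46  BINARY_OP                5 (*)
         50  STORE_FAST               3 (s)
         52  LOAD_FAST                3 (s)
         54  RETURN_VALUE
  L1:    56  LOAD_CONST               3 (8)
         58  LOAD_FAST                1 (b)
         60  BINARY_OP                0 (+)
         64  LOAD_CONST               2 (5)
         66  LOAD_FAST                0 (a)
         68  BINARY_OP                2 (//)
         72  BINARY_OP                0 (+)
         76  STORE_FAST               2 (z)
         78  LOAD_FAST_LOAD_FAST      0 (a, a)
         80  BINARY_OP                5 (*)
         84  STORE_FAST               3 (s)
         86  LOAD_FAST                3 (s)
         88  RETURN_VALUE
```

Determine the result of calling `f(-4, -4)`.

16

LOAD_FAST_LOAD_FAST a,b → push -4,-4. Stack: [-4, -4]
COMPARE_OP bool(>) → -4 vs -4 = False. Stack: [False]
POP_JUMP_IF_FALSE → pop False; jump. Stack: []
LOAD_CONST → push 8. Stack: [8]
LOAD_FAST b → push -4. Stack: [8, -4]
BINARY_OP + → 8 + -4 = 4. Stack: [4]
LOAD_CONST → push 5. Stack: [4, 5]
LOAD_FAST a → push -4. Stack: [4, 5, -4]
BINARY_OP // → 5 // -4 = -2. Stack: [4, -2]
BINARY_OP + → 4 + -2 = 2. Stack: [2]
STORE_FAST z → z=2. Stack: []
LOAD_FAST_LOAD_FAST a,a → push -4,-4. Stack: [-4, -4]
BINARY_OP * → -4 * -4 = 16. Stack: [16]
STORE_FAST s → s=16. Stack: []
LOAD_FAST s → push 16. Stack: [16]
RETURN_VALUE → return 16.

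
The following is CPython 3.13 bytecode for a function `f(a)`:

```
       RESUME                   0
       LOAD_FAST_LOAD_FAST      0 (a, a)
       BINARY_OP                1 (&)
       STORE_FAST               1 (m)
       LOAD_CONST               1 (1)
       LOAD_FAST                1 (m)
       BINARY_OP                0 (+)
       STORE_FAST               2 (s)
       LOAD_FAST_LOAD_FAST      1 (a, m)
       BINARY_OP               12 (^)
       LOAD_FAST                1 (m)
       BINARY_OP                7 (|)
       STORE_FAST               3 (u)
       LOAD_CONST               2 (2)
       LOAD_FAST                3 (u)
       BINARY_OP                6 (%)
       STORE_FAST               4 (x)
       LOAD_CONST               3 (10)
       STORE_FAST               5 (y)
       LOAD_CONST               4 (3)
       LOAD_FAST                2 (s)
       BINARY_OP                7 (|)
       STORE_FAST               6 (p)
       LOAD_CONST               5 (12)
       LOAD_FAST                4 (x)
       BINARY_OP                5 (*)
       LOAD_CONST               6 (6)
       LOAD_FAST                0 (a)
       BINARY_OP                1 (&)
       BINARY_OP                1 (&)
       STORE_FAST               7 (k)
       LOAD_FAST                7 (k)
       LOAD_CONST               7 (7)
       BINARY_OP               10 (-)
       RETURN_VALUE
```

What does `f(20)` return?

-7

LOAD_FAST_LOAD_FAST a,a → push 20,20. Stack: [20, 20]
BINARY_OP & → 20 & 20 = 20. Stack: [20]
STORE_FAST m → m=20. Stack: []
LOAD_CONST → push 1. Stack: [1]
LOAD_FAST m → push 20. Stack: [1, 20]
BINARY_OP + → 1 + 20 = 21. Stack: [21]
STORE_FAST s → s=21. Stack: []
LOAD_FAST_LOAD_FAST a,m → push 20,20. Stack: [20, 20]
BINARY_OP ^ → 20 ^ 20 = 0. Stack: [0]
LOAD_FAST m → push 20. Stack: [0, 20]
BINARY_OP | → 0 | 20 = 20. Stack: [20]
STORE_FAST u → u=20. Stack: []
LOAD_CONST → push 2. Stack: [2]
LOAD_FAST u → push 20. Stack: [2, 20]
BINARY_OP % → 2 % 20 = 2. Stack: [2]
STORE_FAST x → x=2. Stack: []
LOAD_CONST → push 10. Stack: [10]
STORE_FAST y → y=10. Stack: []
LOAD_CONST → push 3. Stack: [3]
LOAD_FAST s → push 21. Stack: [3, 21]
BINARY_OP | → 3 | 21 = 23. Stack: [23]
STORE_FAST p → p=23. Stack: []
LOAD_CONST → push 12. Stack: [12]
LOAD_FAST x → push 2. Stack: [12, 2]
BINARY_OP * → 12 * 2 = 24. Stack: [24]
LOAD_CONST → push 6. Stack: [24, 6]
LOAD_FAST a → push 20. Stack: [24, 6, 20]
BINARY_OP & → 6 & 20 = 4. Stack: [24, 4]
BINARY_OP & → 24 & 4 = 0. Stack: [0]
STORE_FAST k → k=0. Stack: []
LOAD_FAST k → push 0. Stack: [0]
LOAD_CONST → push 7. Stack: [0, 7]
BINARY_OP - → 0 - 7 = -7. Stack: [-7]
RETURN_VALUE → return -7.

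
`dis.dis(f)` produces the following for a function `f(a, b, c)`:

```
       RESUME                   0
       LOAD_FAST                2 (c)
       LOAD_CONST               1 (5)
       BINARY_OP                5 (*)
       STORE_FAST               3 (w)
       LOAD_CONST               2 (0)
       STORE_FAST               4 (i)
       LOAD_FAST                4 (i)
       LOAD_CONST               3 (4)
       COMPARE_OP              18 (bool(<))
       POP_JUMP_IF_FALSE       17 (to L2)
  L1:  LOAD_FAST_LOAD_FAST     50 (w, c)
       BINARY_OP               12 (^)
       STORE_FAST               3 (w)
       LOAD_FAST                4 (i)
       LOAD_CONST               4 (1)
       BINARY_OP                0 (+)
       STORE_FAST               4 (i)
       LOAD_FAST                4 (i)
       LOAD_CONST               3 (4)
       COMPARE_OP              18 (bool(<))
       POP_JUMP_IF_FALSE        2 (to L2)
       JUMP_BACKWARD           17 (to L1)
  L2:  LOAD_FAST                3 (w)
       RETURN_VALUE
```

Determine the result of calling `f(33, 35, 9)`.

45

LOAD_FAST c → push 9. Stack: [9]
LOAD_CONST → push 5. Stack: [9, 5]
BINARY_OP * → 9 * 5 = 45. Stack: [45]
STORE_FAST w → w=45. Stack: []
LOAD_CONST → push 0. Stack: [0]
STORE_FAST i → i=0. Stack: []
LOAD_FAST i → push 0. Stack: [0]
LOAD_CONST → push 4. Stack: [0, 4]
COMPARE_OP bool(<) → 0 vs 4 = True. Stack: [True]
POP_JUMP_IF_FALSE → pop True; no jump. Stack: []
LOAD_FAST_LOAD_FAST w,c → push 45,9. Stack: [45, 9]
BINARY_OP ^ → 45 ^ 9 = 36. Stack: [36]
STORE_FAST w → w=36. Stack: []
LOAD_FAST i → push 0. Stack: [0]
LOAD_CONST → push 1. Stack: [0, 1]
BINARY_OP + → 0 + 1 = 1. Stack: [1]
STORE_FAST i → i=1. Stack: []
LOAD_FAST i → push 1. Stack: [1]
LOAD_CONST → push 4. Stack: [1, 4]
COMPARE_OP bool(<) → 1 vs 4 = True. Stack: [True]
POP_JUMP_IF_FALSE → pop True; no jump. Stack: []
LOAD_FAST_LOAD_FAST w,c → push 36,9. Stack: [36, 9]
BINARY_OP ^ → 36 ^ 9 = 45. Stack: [45]
STORE_FAST w → w=45. Stack: []
LOAD_FAST i → push 1. Stack: [1]
LOAD_CONST → push 1. Stack: [1, 1]
BINARY_OP + → 1 + 1 = 2. Stack: [2]
STORE_FAST i → i=2. Stack: []
LOAD_FAST i → push 2. Stack: [2]
LOAD_CONST → push 4. Stack: [2, 4]
COMPARE_OP bool(<) → 2 vs 4 = True. Stack: [True]
POP_JUMP_IF_FALSE → pop True; no jump. Stack: []
LOAD_FAST_LOAD_FAST w,c → push 45,9. Stack: [45, 9]
BINARY_OP ^ → 45 ^ 9 = 36. Stack: [36]
STORE_FAST w → w=36. Stack: []
LOAD_FAST i → push 2. Stack: [2]
LOAD_CONST → push 1. Stack: [2, 1]
BINARY_OP + → 2 + 1 = 3. Stack: [3]
STORE_FAST i → i=3. Stack: []
LOAD_FAST i → push 3. Stack: [3]
LOAD_CONST → push 4. Stack: [3, 4]
COMPARE_OP bool(<) → 3 vs 4 = True. Stack: [True]
POP_JUMP_IF_FALSE → pop True; no jump. Stack: []
LOAD_FAST_LOAD_FAST w,c → push 36,9. Stack: [36, 9]
BINARY_OP ^ → 36 ^ 9 = 45. Stack: [45]
STORE_FAST w → w=45. Stack: []
LOAD_FAST i → push 3. Stack: [3]
LOAD_CONST → push 1. Stack: [3, 1]
BINARY_OP + → 3 + 1 = 4. Stack: [4]
STORE_FAST i → i=4. Stack: []
LOAD_FAST i → push 4. Stack: [4]
LOAD_CONST → push 4. Stack: [4, 4]
COMPARE_OP bool(<) → 4 vs 4 = False. Stack: [False]
POP_JUMP_IF_FALSE → pop False; jump. Stack: []
LOAD_FAST w → push 45. Stack: [45]
RETURN_VALUE → return 45.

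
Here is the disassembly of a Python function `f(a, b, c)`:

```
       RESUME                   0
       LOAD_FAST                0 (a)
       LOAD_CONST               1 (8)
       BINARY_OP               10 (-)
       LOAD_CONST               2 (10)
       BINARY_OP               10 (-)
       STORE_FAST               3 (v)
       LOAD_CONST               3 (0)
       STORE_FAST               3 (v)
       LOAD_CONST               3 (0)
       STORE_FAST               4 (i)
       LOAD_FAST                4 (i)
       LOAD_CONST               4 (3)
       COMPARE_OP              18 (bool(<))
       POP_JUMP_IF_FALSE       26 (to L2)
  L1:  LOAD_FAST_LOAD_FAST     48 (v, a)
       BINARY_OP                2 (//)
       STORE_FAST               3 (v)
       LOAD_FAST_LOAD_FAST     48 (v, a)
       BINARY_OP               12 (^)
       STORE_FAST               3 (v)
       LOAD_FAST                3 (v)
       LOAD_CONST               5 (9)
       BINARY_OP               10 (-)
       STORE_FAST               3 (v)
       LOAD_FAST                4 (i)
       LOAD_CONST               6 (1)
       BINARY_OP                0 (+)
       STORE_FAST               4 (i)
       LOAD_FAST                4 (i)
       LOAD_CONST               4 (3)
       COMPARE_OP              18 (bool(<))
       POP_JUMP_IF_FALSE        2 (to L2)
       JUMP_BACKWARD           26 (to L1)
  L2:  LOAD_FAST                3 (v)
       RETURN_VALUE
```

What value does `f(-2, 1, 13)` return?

LOAD_FAST a → push -2
LOAD_CONST → push 8
BINARY_OP - → -2 - 8 = -10
LOAD_CONST → push 10
BINARY_OP - → -10 - 10 = -20
STORE_FAST v → v=-20
LOAD_CONST → push 0
STORE_FAST v → v=0
LOAD_CONST → push 0
STORE_FAST i → i=0
LOAD_FAST i → push 0
LOAD_CONST → push 3
COMPARE_OP bool(<) → 0 vs 3 = True
POP_JUMP_IF_FALSE → pop True; no jump
LOAD_FAST_LOAD_FAST v,a → push 0,-2
BINARY_OP // → 0 // -2 = 0
STORE_FAST v → v=0
LOAD_FAST_LOAD_FAST v,a → push 0,-2
BINARY_OP ^ → 0 ^ -2 = -2
STORE_FAST v → v=-2
LOAD_FAST v → push -2
LOAD_CONST → push 9
BINARY_OP - → -2 - 9 = -11
STORE_FAST v → v=-11
LOAD_FAST i → push 0
LOAD_CONST → push 1
BINARY_OP + → 0 + 1 = 1
STORE_FAST i → i=1
LOAD_FAST i → push 1
LOAD_CONST → push 3
COMPARE_OP bool(<) → 1 vs 3 = True
POP_JUMP_IF_FALSE → pop True; no jump
LOAD_FAST_LOAD_FAST v,a → push -11,-2
BINARY_OP // → -11 // -2 = 5
STORE_FAST v → v=5
LOAD_FAST_LOAD_FAST v,a → push 5,-2
BINARY_OP ^ → 5 ^ -2 = -5
STORE_FAST v → v=-5
LOAD_FAST v → push -5
LOAD_CONST → push 9
BINARY_OP - → -5 - 9 = -14
STORE_FAST v → v=-14
LOAD_FAST i → push 1
LOAD_CONST → push 1
BINARY_OP + → 1 + 1 = 2
STORE_FAST i → i=2
LOAD_FAST i → push 2
LOAD_CONST → push 3
COMPARE_OP bool(<) → 2 vs 3 = True
POP_JUMP_IF_FALSE → pop True; no jump
LOAD_FAST_LOAD_FAST v,a → push -14,-2
BINARY_OP // → -14 // -2 = 7
STORE_FAST v → v=7
LOAD_FAST_LOAD_FAST v,a → push 7,-2
BINARY_OP ^ → 7 ^ -2 = -7
STORE_FAST v → v=-7
LOAD_FAST v → push -7
LOAD_CONST → push 9
BINARY_OP - → -7 - 9 = -16
STORE_FAST v → v=-16
LOAD_FAST i → push 2
LOAD_CONST → push 1
BINARY_OP + → 2 + 1 = 3
STORE_FAST i → i=3
LOAD_FAST i → push 3
LOAD_CONST → push 3
COMPARE_OP bool(<) → 3 vs 3 = False
POP_JUMP_IF_FALSE → pop False; jump
LOAD_FAST v → push -16
RETURN_VALUE → return -16.

-16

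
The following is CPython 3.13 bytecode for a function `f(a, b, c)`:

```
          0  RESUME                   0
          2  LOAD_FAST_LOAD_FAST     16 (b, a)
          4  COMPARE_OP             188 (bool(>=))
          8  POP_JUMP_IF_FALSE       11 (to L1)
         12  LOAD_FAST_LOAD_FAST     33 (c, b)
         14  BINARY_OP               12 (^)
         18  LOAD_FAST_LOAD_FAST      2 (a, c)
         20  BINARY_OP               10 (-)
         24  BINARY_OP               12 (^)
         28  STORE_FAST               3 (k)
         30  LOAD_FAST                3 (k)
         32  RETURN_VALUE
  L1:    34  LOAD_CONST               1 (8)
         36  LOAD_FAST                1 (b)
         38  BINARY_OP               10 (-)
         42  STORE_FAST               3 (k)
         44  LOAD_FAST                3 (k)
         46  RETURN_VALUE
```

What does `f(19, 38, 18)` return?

LOAD_FAST_LOAD_FAST b,a → push 38,19. Stack: [38, 19]
COMPARE_OP bool(>=) → 38 vs 19 = True. Stack: [True]
POP_JUMP_IF_FALSE → pop True; no jump. Stack: []
LOAD_FAST_LOAD_FAST c,b → push 18,38. Stack: [18, 38]
BINARY_OP ^ → 18 ^ 38 = 52. Stack: [52]
LOAD_FAST_LOAD_FAST a,c → push 19,18. Stack: [52, 19, 18]
BINARY_OP - → 19 - 18 = 1. Stack: [52, 1]
BINARY_OP ^ → 52 ^ 1 = 53. Stack: [53]
STORE_FAST k → k=53. Stack: []
LOAD_FAST k → push 53. Stack: [53]
RETURN_VALUE → return 53.

53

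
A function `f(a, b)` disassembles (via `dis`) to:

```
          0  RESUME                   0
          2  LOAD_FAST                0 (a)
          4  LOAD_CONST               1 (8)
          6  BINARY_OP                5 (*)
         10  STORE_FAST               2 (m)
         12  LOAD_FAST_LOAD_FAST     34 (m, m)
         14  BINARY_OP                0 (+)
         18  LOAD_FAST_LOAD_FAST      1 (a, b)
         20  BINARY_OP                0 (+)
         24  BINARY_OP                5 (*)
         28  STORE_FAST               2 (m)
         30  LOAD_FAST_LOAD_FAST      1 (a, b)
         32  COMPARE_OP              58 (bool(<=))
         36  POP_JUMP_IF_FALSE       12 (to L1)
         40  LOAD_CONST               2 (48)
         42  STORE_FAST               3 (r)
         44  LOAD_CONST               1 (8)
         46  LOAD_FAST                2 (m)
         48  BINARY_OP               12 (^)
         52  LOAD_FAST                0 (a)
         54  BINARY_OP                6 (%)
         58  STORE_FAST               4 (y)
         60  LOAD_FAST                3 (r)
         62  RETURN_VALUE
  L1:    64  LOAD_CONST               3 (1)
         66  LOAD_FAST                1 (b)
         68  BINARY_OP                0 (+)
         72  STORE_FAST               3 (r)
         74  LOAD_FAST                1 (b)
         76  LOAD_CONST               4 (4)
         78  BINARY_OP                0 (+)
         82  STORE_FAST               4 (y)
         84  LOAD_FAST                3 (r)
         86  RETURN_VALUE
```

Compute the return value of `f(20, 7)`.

8

LOAD_FAST a → push 20. Stack: [20]
LOAD_CONST → push 8. Stack: [20, 8]
BINARY_OP * → 20 * 8 = 160. Stack: [160]
STORE_FAST m → m=160. Stack: []
LOAD_FAST_LOAD_FAST m,m → push 160,160. Stack: [160, 160]
BINARY_OP + → 160 + 160 = 320. Stack: [320]
LOAD_FAST_LOAD_FAST a,b → push 20,7. Stack: [320, 20, 7]
BINARY_OP + → 20 + 7 = 27. Stack: [320, 27]
BINARY_OP * → 320 * 27 = 8640. Stack: [8640]
STORE_FAST m → m=8640. Stack: []
LOAD_FAST_LOAD_FAST a,b → push 20,7. Stack: [20, 7]
COMPARE_OP bool(<=) → 20 vs 7 = False. Stack: [False]
POP_JUMP_IF_FALSE → pop False; jump. Stack: []
LOAD_CONST → push 1. Stack: [1]
LOAD_FAST b → push 7. Stack: [1, 7]
BINARY_OP + → 1 + 7 = 8. Stack: [8]
STORE_FAST r → r=8. Stack: []
LOAD_FAST b → push 7. Stack: [7]
LOAD_CONST → push 4. Stack: [7, 4]
BINARY_OP + → 7 + 4 = 11. Stack: [11]
STORE_FAST y → y=11. Stack: []
LOAD_FAST r → push 8. Stack: [8]
RETURN_VALUE → return 8.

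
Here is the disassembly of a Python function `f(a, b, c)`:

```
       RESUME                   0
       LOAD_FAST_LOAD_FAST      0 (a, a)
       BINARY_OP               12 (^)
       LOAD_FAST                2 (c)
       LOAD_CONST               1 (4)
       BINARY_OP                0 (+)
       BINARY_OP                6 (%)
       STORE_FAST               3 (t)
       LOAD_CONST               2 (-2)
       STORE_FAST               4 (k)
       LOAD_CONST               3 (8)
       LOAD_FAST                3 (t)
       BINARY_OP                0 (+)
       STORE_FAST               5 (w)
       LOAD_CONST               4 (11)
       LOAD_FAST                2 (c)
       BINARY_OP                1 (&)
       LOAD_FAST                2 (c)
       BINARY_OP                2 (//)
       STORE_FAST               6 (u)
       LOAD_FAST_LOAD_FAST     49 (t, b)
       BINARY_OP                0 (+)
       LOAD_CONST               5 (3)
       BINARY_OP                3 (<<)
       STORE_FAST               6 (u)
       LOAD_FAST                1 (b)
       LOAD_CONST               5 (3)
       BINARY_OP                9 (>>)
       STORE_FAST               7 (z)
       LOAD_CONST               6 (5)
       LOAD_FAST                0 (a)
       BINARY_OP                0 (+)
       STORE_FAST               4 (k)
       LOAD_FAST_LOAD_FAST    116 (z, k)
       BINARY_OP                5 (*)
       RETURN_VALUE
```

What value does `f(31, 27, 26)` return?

LOAD_FAST_LOAD_FAST a,a → push 31,31. Stack: [31, 31]
BINARY_OP ^ → 31 ^ 31 = 0. Stack: [0]
LOAD_FAST c → push 26. Stack: [0, 26]
LOAD_CONST → push 4. Stack: [0, 26, 4]
BINARY_OP + → 26 + 4 = 30. Stack: [0, 30]
BINARY_OP % → 0 % 30 = 0. Stack: [0]
STORE_FAST t → t=0. Stack: []
LOAD_CONST → push -2. Stack: [-2]
STORE_FAST k → k=-2. Stack: []
LOAD_CONST → push 8. Stack: [8]
LOAD_FAST t → push 0. Stack: [8, 0]
BINARY_OP + → 8 + 0 = 8. Stack: [8]
STORE_FAST w → w=8. Stack: []
LOAD_CONST → push 11. Stack: [11]
LOAD_FAST c → push 26. Stack: [11, 26]
BINARY_OP & → 11 & 26 = 10. Stack: [10]
LOAD_FAST c → push 26. Stack: [10, 26]
BINARY_OP // → 10 // 26 = 0. Stack: [0]
STORE_FAST u → u=0. Stack: []
LOAD_FAST_LOAD_FAST t,b → push 0,27. Stack: [0, 27]
BINARY_OP + → 0 + 27 = 27. Stack: [27]
LOAD_CONST → push 3. Stack: [27, 3]
BINARY_OP << → 27 << 3 = 216. Stack: [216]
STORE_FAST u → u=216. Stack: []
LOAD_FAST b → push 27. Stack: [27]
LOAD_CONST → push 3. Stack: [27, 3]
BINARY_OP >> → 27 >> 3 = 3. Stack: [3]
STORE_FAST z → z=3. Stack: []
LOAD_CONST → push 5. Stack: [5]
LOAD_FAST a → push 31. Stack: [5, 31]
BINARY_OP + → 5 + 31 = 36. Stack: [36]
STORE_FAST k → k=36. Stack: []
LOAD_FAST_LOAD_FAST z,k → push 3,36. Stack: [3, 36]
BINARY_OP * → 3 * 36 = 108. Stack: [108]
RETURN_VALUE → return 108.

108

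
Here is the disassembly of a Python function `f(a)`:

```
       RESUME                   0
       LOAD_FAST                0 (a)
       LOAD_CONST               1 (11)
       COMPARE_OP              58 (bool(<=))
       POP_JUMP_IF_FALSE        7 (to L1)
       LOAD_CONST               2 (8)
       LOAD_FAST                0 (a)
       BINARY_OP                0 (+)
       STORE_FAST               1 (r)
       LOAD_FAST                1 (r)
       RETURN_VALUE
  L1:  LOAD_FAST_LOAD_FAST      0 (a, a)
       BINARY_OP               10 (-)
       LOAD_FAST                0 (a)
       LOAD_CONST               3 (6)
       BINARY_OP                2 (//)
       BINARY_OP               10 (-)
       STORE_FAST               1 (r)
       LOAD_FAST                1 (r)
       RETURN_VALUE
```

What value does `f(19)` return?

LOAD_FAST a → push 19. Stack: [19]
LOAD_CONST → push 11. Stack: [19, 11]
COMPARE_OP bool(<=) → 19 vs 11 = False. Stack: [False]
POP_JUMP_IF_FALSE → pop False; jump. Stack: []
LOAD_FAST_LOAD_FAST a,a → push 19,19. Stack: [19, 19]
BINARY_OP - → 19 - 19 = 0. Stack: [0]
LOAD_FAST a → push 19. Stack: [0, 19]
LOAD_CONST → push 6. Stack: [0, 19, 6]
BINARY_OP // → 19 // 6 = 3. Stack: [0, 3]
BINARY_OP - → 0 - 3 = -3. Stack: [-3]
STORE_FAST r → r=-3. Stack: []
LOAD_FAST r → push -3. Stack: [-3]
RETURN_VALUE → return -3.

-3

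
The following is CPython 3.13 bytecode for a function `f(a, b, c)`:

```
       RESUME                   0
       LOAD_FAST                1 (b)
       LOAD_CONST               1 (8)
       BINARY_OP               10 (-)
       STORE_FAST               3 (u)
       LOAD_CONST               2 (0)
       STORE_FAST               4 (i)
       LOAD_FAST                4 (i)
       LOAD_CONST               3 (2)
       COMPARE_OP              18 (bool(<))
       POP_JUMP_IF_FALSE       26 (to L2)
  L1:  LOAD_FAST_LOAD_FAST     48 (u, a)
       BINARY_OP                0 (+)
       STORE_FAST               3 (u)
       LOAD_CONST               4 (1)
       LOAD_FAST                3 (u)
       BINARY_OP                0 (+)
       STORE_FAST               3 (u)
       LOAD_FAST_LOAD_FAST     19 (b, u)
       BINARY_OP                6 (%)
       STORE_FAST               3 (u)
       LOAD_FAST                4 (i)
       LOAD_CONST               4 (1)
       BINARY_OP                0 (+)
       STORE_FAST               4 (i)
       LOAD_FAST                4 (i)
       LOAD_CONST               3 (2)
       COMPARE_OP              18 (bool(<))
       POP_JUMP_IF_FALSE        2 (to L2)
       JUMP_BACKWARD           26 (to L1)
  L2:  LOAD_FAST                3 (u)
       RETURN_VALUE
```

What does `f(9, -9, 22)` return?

LOAD_FAST b → push -9. Stack: [-9]
LOAD_CONST → push 8. Stack: [-9, 8]
BINARY_OP - → -9 - 8 = -17. Stack: [-17]
STORE_FAST u → u=-17. Stack: []
LOAD_CONST → push 0. Stack: [0]
STORE_FAST i → i=0. Stack: []
LOAD_FAST i → push 0. Stack: [0]
LOAD_CONST → push 2. Stack: [0, 2]
COMPARE_OP bool(<) → 0 vs 2 = True. Stack: [True]
POP_JUMP_IF_FALSE → pop True; no jump. Stack: []
LOAD_FAST_LOAD_FAST u,a → push -17,9. Stack: [-17, 9]
BINARY_OP + → -17 + 9 = -8. Stack: [-8]
STORE_FAST u → u=-8. Stack: []
LOAD_CONST → push 1. Stack: [1]
LOAD_FAST u → push -8. Stack: [1, -8]
BINARY_OP + → 1 + -8 = -7. Stack: [-7]
STORE_FAST u → u=-7. Stack: []
LOAD_FAST_LOAD_FAST b,u → push -9,-7. Stack: [-9, -7]
BINARY_OP % → -9 % -7 = -2. Stack: [-2]
STORE_FAST u → u=-2. Stack: []
LOAD_FAST i → push 0. Stack: [0]
LOAD_CONST → push 1. Stack: [0, 1]
BINARY_OP + → 0 + 1 = 1. Stack: [1]
STORE_FAST i → i=1. Stack: []
LOAD_FAST i → push 1. Stack: [1]
LOAD_CONST → push 2. Stack: [1, 2]
COMPARE_OP bool(<) → 1 vs 2 = True. Stack: [True]
POP_JUMP_IF_FALSE → pop True; no jump. Stack: []
LOAD_FAST_LOAD_FAST u,a → push -2,9. Stack: [-2, 9]
BINARY_OP + → -2 + 9 = 7. Stack: [7]
STORE_FAST u → u=7. Stack: []
LOAD_CONST → push 1. Stack: [1]
LOAD_FAST u → push 7. Stack: [1, 7]
BINARY_OP + → 1 + 7 = 8. Stack: [8]
STORE_FAST u → u=8. Stack: []
LOAD_FAST_LOAD_FAST b,u → push -9,8. Stack: [-9, 8]
BINARY_OP % → -9 % 8 = 7. Stack: [7]
STORE_FAST u → u=7. Stack: []
LOAD_FAST i → push 1. Stack: [1]
LOAD_CONST → push 1. Stack: [1, 1]
BINARY_OP + → 1 + 1 = 2. Stack: [2]
STORE_FAST i → i=2. Stack: []
LOAD_FAST i → push 2. Stack: [2]
LOAD_CONST → push 2. Stack: [2, 2]
COMPARE_OP bool(<) → 2 vs 2 = False. Stack: [False]
POP_JUMP_IF_FALSE → pop False; jump. Stack: []
LOAD_FAST u → push 7. Stack: [7]
RETURN_VALUE → return 7.

7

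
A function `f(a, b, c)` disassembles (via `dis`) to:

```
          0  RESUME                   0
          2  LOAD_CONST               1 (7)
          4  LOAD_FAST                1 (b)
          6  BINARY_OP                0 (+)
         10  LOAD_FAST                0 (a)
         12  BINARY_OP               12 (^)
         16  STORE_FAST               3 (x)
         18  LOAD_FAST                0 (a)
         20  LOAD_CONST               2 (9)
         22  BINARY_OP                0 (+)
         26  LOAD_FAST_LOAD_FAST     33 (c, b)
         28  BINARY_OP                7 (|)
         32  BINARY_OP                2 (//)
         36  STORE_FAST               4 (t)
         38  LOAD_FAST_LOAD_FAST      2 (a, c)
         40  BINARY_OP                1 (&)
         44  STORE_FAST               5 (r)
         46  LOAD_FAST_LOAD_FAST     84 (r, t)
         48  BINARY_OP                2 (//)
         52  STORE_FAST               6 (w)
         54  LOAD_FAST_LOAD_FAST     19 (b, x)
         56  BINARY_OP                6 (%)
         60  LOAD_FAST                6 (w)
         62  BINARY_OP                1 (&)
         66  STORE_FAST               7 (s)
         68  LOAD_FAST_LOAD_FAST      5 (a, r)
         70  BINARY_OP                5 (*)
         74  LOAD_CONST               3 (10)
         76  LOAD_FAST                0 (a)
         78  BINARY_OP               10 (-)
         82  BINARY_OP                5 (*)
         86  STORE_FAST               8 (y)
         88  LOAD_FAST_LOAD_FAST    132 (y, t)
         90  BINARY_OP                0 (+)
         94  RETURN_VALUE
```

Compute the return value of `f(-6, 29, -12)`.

1535

LOAD_CONST → push 7. Stack: [7]
LOAD_FAST b → push 29. Stack: [7, 29]
BINARY_OP + → 7 + 29 = 36. Stack: [36]
LOAD_FAST a → push -6. Stack: [36, -6]
BINARY_OP ^ → 36 ^ -6 = -34. Stack: [-34]
STORE_FAST x → x=-34. Stack: []
LOAD_FAST a → push -6. Stack: [-6]
LOAD_CONST → push 9. Stack: [-6, 9]
BINARY_OP + → -6 + 9 = 3. Stack: [3]
LOAD_FAST_LOAD_FAST c,b → push -12,29. Stack: [3, -12, 29]
BINARY_OP | → -12 | 29 = -3. Stack: [3, -3]
BINARY_OP // → 3 // -3 = -1. Stack: [-1]
STORE_FAST t → t=-1. Stack: []
LOAD_FAST_LOAD_FAST a,c → push -6,-12. Stack: [-6, -12]
BINARY_OP & → -6 & -12 = -16. Stack: [-16]
STORE_FAST r → r=-16. Stack: []
LOAD_FAST_LOAD_FAST r,t → push -16,-1. Stack: [-16, -1]
BINARY_OP // → -16 // -1 = 16. Stack: [16]
STORE_FAST w → w=16. Stack: []
LOAD_FAST_LOAD_FAST b,x → push 29,-34. Stack: [29, -34]
BINARY_OP % → 29 % -34 = -5. Stack: [-5]
LOAD_FAST w → push 16. Stack: [-5, 16]
BINARY_OP & → -5 & 16 = 16. Stack: [16]
STORE_FAST s → s=16. Stack: []
LOAD_FAST_LOAD_FAST a,r → push -6,-16. Stack: [-6, -16]
BINARY_OP * → -6 * -16 = 96. Stack: [96]
LOAD_CONST → push 10. Stack: [96, 10]
LOAD_FAST a → push -6. Stack: [96, 10, -6]
BINARY_OP - → 10 - -6 = 16. Stack: [96, 16]
BINARY_OP * → 96 * 16 = 1536. Stack: [1536]
STORE_FAST y → y=1536. Stack: []
LOAD_FAST_LOAD_FAST y,t → push 1536,-1. Stack: [1536, -1]
BINARY_OP + → 1536 + -1 = 1535. Stack: [1535]
RETURN_VALUE → return 1535.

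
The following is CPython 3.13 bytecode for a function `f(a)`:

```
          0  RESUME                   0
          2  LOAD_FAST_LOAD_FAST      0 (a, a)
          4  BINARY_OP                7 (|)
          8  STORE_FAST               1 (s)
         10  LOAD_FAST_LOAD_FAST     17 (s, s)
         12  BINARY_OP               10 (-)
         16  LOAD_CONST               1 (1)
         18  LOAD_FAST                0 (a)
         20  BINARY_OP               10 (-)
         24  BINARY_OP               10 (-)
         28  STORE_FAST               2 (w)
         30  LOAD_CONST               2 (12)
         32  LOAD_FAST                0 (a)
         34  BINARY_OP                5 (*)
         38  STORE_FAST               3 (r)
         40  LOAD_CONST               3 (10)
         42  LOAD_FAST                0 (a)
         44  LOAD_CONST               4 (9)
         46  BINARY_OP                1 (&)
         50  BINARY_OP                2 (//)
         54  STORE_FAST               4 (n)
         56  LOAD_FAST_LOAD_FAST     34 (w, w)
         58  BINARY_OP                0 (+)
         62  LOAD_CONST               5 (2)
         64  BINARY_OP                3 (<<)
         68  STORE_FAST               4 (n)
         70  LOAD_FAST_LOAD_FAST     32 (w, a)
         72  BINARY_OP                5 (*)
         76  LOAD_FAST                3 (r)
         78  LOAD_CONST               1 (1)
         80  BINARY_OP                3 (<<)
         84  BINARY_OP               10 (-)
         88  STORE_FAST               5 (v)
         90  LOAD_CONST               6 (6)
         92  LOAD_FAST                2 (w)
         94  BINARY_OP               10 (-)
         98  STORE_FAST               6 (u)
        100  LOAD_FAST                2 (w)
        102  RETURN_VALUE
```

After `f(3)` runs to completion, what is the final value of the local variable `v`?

LOAD_FAST_LOAD_FAST a,a → push 3,3. Stack: [3, 3]
BINARY_OP | → 3 | 3 = 3. Stack: [3]
STORE_FAST s → s=3. Stack: []
LOAD_FAST_LOAD_FAST s,s → push 3,3. Stack: [3, 3]
BINARY_OP - → 3 - 3 = 0. Stack: [0]
LOAD_CONST → push 1. Stack: [0, 1]
LOAD_FAST a → push 3. Stack: [0, 1, 3]
BINARY_OP - → 1 - 3 = -2. Stack: [0, -2]
BINARY_OP - → 0 - -2 = 2. Stack: [2]
STORE_FAST w → w=2. Stack: []
LOAD_CONST → push 12. Stack: [12]
LOAD_FAST a → push 3. Stack: [12, 3]
BINARY_OP * → 12 * 3 = 36. Stack: [36]
STORE_FAST r → r=36. Stack: []
LOAD_CONST → push 10. Stack: [10]
LOAD_FAST a → push 3. Stack: [10, 3]
LOAD_CONST → push 9. Stack: [10, 3, 9]
BINARY_OP & → 3 & 9 = 1. Stack: [10, 1]
BINARY_OP // → 10 // 1 = 10. Stack: [10]
STORE_FAST n → n=10. Stack: []
LOAD_FAST_LOAD_FAST w,w → push 2,2. Stack: [2, 2]
BINARY_OP + → 2 + 2 = 4. Stack: [4]
LOAD_CONST → push 2. Stack: [4, 2]
BINARY_OP << → 4 << 2 = 16. Stack: [16]
STORE_FAST n → n=16. Stack: []
LOAD_FAST_LOAD_FAST w,a → push 2,3. Stack: [2, 3]
BINARY_OP * → 2 * 3 = 6. Stack: [6]
LOAD_FAST r → push 36. Stack: [6, 36]
LOAD_CONST → push 1. Stack: [6, 36, 1]
BINARY_OP << → 36 << 1 = 72. Stack: [6, 72]
BINARY_OP - → 6 - 72 = -66. Stack: [-66]
STORE_FAST v → v=-66. Stack: []
LOAD_CONST → push 6. Stack: [6]
LOAD_FAST w → push 2. Stack: [6, 2]
BINARY_OP - → 6 - 2 = 4. Stack: [4]
STORE_FAST u → u=4. Stack: []
LOAD_FAST w → push 2. Stack: [2]
RETURN_VALUE → return 2.

-66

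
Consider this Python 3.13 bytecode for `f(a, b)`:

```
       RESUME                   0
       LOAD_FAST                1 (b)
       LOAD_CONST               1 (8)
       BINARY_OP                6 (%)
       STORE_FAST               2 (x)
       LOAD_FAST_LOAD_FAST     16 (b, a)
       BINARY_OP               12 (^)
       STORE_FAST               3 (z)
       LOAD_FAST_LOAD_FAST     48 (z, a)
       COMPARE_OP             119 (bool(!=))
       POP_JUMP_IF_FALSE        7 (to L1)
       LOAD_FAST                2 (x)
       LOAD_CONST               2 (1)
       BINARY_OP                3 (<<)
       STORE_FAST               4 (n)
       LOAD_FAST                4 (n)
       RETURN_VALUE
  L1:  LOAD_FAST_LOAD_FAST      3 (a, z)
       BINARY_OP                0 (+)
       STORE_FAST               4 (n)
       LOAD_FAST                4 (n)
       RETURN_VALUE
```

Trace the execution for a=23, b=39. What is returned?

14

LOAD_FAST b → push 39. Stack: [39]
LOAD_CONST → push 8. Stack: [39, 8]
BINARY_OP % → 39 % 8 = 7. Stack: [7]
STORE_FAST x → x=7. Stack: []
LOAD_FAST_LOAD_FAST b,a → push 39,23. Stack: [39, 23]
BINARY_OP ^ → 39 ^ 23 = 48. Stack: [48]
STORE_FAST z → z=48. Stack: []
LOAD_FAST_LOAD_FAST z,a → push 48,23. Stack: [48, 23]
COMPARE_OP bool(!=) → 48 vs 23 = True. Stack: [True]
POP_JUMP_IF_FALSE → pop True; no jump. Stack: []
LOAD_FAST x → push 7. Stack: [7]
LOAD_CONST → push 1. Stack: [7, 1]
BINARY_OP << → 7 << 1 = 14. Stack: [14]
STORE_FAST n → n=14. Stack: []
LOAD_FAST n → push 14. Stack: [14]
RETURN_VALUE → return 14.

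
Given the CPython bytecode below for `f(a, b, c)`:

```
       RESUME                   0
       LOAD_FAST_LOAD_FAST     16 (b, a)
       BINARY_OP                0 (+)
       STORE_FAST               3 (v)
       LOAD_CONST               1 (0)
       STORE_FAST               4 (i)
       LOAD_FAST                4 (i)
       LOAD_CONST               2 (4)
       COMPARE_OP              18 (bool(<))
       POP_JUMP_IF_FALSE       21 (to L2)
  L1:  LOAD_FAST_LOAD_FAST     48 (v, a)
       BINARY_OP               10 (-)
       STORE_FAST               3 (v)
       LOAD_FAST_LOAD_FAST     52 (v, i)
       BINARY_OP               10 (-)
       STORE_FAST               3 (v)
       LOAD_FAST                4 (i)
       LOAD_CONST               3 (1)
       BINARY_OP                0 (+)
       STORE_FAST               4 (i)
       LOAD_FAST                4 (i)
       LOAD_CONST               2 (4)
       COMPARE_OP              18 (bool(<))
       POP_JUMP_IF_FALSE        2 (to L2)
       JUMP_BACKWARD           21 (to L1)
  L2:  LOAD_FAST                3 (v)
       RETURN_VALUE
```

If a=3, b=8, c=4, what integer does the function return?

-7

LOAD_FAST_LOAD_FAST b,a → push 8,3
BINARY_OP + → 8 + 3 = 11
STORE_FAST v → v=11
LOAD_CONST → push 0
STORE_FAST i → i=0
LOAD_FAST i → push 0
LOAD_CONST → push 4
COMPARE_OP bool(<) → 0 vs 4 = True
POP_JUMP_IF_FALSE → pop True; no jump
LOAD_FAST_LOAD_FAST v,a → push 11,3
BINARY_OP - → 11 - 3 = 8
STORE_FAST v → v=8
LOAD_FAST_LOAD_FAST v,i → push 8,0
BINARY_OP - → 8 - 0 = 8
STORE_FAST v → v=8
LOAD_FAST i → push 0
LOAD_CONST → push 1
BINARY_OP + → 0 + 1 = 1
STORE_FAST i → i=1
LOAD_FAST i → push 1
LOAD_CONST → push 4
COMPARE_OP bool(<) → 1 vs 4 = True
POP_JUMP_IF_FALSE → pop True; no jump
LOAD_FAST_LOAD_FAST v,a → push 8,3
BINARY_OP - → 8 - 3 = 5
STORE_FAST v → v=5
LOAD_FAST_LOAD_FAST v,i → push 5,1
BINARY_OP - → 5 - 1 = 4
STORE_FAST v → v=4
LOAD_FAST i → push 1
LOAD_CONST → push 1
BINARY_OP + → 1 + 1 = 2
STORE_FAST i → i=2
LOAD_FAST i → push 2
LOAD_CONST → push 4
COMPARE_OP bool(<) → 2 vs 4 = True
POP_JUMP_IF_FALSE → pop True; no jump
LOAD_FAST_LOAD_FAST v,a → push 4,3
BINARY_OP - → 4 - 3 = 1
STORE_FAST v → v=1
LOAD_FAST_LOAD_FAST v,i → push 1,2
BINARY_OP - → 1 - 2 = -1
STORE_FAST v → v=-1
LOAD_FAST i → push 2
LOAD_CONST → push 1
BINARY_OP + → 2 + 1 = 3
STORE_FAST i → i=3
LOAD_FAST i → push 3
LOAD_CONST → push 4
COMPARE_OP bool(<) → 3 vs 4 = True
POP_JUMP_IF_FALSE → pop True; no jump
LOAD_FAST_LOAD_FAST v,a → push -1,3
BINARY_OP - → -1 - 3 = -4
STORE_FAST v → v=-4
LOAD_FAST_LOAD_FAST v,i → push -4,3
BINARY_OP - → -4 - 3 = -7
STORE_FAST v → v=-7
LOAD_FAST i → push 3
LOAD_CONST → push 1
BINARY_OP + → 3 + 1 = 4
STORE_FAST i → i=4
LOAD_FAST i → push 4
LOAD_CONST → push 4
COMPARE_OP bool(<) → 4 vs 4 = False
POP_JUMP_IF_FALSE → pop False; jump
LOAD_FAST v → push -7
RETURN_VALUE → return -7.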